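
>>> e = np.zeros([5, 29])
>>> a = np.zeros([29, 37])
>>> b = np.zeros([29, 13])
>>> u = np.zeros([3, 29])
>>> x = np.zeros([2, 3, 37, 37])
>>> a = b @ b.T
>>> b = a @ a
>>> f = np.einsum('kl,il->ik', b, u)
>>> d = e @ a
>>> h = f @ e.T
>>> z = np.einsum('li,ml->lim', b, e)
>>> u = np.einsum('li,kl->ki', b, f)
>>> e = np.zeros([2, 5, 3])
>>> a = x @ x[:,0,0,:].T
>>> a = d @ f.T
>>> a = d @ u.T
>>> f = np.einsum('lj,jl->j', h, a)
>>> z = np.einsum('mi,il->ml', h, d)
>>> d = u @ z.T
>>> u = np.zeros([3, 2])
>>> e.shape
(2, 5, 3)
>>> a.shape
(5, 3)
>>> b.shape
(29, 29)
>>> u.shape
(3, 2)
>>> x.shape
(2, 3, 37, 37)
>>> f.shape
(5,)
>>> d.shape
(3, 3)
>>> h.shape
(3, 5)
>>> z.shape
(3, 29)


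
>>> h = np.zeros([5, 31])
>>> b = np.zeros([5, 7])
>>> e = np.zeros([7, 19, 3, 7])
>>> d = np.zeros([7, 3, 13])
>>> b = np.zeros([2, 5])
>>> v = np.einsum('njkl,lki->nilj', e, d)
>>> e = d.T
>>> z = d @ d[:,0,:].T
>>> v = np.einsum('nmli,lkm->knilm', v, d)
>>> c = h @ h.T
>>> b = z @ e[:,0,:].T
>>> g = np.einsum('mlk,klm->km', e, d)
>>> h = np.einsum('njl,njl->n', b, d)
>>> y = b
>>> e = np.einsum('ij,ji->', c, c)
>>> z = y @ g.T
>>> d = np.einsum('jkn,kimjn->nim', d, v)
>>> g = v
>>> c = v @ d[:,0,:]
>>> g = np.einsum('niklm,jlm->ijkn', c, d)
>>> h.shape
(7,)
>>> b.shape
(7, 3, 13)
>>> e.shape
()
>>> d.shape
(13, 7, 19)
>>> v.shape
(3, 7, 19, 7, 13)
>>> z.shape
(7, 3, 7)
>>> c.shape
(3, 7, 19, 7, 19)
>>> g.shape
(7, 13, 19, 3)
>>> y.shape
(7, 3, 13)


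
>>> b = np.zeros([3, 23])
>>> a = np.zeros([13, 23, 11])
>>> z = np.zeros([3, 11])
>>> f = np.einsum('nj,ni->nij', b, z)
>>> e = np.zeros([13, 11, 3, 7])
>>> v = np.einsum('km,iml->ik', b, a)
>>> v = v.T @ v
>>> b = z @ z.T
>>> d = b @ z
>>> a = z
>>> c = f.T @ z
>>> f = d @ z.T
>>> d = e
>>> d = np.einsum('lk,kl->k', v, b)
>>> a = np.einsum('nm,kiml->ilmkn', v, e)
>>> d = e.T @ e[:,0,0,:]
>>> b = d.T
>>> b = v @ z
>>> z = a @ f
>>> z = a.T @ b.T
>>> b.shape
(3, 11)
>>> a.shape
(11, 7, 3, 13, 3)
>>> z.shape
(3, 13, 3, 7, 3)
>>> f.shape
(3, 3)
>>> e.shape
(13, 11, 3, 7)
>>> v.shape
(3, 3)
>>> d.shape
(7, 3, 11, 7)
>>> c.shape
(23, 11, 11)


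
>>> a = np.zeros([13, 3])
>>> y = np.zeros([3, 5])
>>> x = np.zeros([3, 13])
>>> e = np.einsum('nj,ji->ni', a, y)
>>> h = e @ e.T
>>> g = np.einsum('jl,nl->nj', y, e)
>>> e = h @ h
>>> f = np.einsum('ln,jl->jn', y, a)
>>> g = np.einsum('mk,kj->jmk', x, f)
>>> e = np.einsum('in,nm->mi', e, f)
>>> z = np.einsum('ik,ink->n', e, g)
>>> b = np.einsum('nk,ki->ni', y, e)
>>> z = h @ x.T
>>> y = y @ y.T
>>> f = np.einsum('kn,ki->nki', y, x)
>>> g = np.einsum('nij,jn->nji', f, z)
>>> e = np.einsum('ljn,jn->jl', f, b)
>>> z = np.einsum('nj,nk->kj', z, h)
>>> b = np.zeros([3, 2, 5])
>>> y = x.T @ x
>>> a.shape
(13, 3)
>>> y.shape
(13, 13)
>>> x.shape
(3, 13)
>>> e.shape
(3, 3)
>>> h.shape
(13, 13)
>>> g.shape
(3, 13, 3)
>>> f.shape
(3, 3, 13)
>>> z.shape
(13, 3)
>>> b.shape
(3, 2, 5)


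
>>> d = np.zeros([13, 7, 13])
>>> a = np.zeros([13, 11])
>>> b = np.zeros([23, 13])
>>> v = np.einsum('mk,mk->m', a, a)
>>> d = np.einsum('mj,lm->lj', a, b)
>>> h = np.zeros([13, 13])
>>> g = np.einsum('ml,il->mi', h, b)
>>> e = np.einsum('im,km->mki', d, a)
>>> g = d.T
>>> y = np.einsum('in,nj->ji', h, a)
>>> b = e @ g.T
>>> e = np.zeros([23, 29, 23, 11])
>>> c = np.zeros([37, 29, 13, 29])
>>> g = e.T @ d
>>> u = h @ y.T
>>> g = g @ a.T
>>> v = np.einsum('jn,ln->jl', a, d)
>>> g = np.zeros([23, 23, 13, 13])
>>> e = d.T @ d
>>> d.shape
(23, 11)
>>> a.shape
(13, 11)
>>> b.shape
(11, 13, 11)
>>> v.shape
(13, 23)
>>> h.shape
(13, 13)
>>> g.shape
(23, 23, 13, 13)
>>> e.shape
(11, 11)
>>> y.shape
(11, 13)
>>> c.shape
(37, 29, 13, 29)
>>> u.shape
(13, 11)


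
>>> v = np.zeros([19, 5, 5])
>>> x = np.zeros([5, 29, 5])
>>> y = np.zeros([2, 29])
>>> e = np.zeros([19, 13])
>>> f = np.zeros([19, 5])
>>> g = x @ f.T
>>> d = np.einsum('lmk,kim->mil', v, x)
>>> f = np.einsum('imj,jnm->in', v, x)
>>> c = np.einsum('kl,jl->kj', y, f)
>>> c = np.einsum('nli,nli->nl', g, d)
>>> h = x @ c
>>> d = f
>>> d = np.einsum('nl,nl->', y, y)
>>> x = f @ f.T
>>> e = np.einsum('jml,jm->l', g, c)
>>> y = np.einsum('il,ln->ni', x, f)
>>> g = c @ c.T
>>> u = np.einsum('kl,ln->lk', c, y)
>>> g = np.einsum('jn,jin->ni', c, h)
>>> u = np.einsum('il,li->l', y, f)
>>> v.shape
(19, 5, 5)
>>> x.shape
(19, 19)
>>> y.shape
(29, 19)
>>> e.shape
(19,)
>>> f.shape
(19, 29)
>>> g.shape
(29, 29)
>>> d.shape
()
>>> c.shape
(5, 29)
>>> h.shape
(5, 29, 29)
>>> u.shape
(19,)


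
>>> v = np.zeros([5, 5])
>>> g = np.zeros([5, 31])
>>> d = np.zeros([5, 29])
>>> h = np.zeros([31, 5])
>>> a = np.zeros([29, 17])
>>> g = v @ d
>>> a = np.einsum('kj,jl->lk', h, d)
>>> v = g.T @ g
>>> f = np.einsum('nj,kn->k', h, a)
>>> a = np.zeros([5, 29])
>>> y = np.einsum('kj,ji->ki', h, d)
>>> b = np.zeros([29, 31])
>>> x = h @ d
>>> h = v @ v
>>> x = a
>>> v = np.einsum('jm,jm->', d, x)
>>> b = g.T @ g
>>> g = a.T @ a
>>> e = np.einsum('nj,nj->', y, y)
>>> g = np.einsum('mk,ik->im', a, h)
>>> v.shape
()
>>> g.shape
(29, 5)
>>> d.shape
(5, 29)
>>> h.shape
(29, 29)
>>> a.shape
(5, 29)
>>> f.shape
(29,)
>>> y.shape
(31, 29)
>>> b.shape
(29, 29)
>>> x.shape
(5, 29)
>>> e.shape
()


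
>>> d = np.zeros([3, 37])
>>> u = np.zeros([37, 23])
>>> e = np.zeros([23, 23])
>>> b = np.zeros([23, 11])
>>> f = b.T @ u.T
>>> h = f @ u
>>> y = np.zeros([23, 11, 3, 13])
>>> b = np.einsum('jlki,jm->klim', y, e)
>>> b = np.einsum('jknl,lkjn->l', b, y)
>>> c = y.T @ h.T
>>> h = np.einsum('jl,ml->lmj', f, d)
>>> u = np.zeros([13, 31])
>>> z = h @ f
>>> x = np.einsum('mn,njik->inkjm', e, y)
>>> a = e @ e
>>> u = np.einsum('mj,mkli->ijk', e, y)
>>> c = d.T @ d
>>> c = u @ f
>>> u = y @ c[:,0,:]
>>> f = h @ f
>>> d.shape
(3, 37)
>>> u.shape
(23, 11, 3, 37)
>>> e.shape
(23, 23)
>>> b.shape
(23,)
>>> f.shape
(37, 3, 37)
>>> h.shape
(37, 3, 11)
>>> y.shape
(23, 11, 3, 13)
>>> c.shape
(13, 23, 37)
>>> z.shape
(37, 3, 37)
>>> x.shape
(3, 23, 13, 11, 23)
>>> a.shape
(23, 23)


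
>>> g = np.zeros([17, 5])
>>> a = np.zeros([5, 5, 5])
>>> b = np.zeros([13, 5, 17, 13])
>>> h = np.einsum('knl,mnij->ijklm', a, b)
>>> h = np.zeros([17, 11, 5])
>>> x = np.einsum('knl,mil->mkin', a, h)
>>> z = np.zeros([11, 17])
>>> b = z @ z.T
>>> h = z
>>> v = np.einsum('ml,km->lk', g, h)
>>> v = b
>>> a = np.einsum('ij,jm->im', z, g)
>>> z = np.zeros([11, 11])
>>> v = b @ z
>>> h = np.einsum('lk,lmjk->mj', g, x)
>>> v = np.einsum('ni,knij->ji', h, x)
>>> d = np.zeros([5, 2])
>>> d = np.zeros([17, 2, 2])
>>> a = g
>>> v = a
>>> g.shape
(17, 5)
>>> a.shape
(17, 5)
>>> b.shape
(11, 11)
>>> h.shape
(5, 11)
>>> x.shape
(17, 5, 11, 5)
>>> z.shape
(11, 11)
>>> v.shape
(17, 5)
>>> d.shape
(17, 2, 2)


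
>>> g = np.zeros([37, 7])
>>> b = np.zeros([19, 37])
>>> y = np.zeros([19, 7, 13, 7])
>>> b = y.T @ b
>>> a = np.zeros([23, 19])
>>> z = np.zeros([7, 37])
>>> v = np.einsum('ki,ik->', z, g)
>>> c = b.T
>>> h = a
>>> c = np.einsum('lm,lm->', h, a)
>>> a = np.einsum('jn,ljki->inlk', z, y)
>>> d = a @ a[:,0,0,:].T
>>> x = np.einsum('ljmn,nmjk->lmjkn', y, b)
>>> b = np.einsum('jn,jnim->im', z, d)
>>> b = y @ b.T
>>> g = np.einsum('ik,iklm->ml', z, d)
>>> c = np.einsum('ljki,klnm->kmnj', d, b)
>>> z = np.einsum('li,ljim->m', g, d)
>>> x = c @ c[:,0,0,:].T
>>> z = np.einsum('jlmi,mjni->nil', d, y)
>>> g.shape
(7, 19)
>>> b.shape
(19, 7, 13, 19)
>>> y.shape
(19, 7, 13, 7)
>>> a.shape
(7, 37, 19, 13)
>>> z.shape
(13, 7, 37)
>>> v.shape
()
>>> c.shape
(19, 19, 13, 37)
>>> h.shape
(23, 19)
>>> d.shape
(7, 37, 19, 7)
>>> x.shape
(19, 19, 13, 19)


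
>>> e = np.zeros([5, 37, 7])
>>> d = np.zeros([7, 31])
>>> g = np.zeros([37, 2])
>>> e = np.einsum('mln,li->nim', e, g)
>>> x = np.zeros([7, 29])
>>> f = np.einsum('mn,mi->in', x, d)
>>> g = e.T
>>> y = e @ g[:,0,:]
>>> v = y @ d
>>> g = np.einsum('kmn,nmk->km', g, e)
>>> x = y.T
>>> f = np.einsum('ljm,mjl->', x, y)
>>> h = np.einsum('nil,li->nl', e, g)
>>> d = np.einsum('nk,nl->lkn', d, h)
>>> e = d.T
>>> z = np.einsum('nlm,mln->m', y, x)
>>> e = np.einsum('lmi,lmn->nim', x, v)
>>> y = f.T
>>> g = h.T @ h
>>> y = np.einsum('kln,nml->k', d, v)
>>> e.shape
(31, 7, 2)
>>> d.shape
(5, 31, 7)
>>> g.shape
(5, 5)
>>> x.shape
(7, 2, 7)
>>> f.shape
()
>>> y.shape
(5,)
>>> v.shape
(7, 2, 31)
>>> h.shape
(7, 5)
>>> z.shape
(7,)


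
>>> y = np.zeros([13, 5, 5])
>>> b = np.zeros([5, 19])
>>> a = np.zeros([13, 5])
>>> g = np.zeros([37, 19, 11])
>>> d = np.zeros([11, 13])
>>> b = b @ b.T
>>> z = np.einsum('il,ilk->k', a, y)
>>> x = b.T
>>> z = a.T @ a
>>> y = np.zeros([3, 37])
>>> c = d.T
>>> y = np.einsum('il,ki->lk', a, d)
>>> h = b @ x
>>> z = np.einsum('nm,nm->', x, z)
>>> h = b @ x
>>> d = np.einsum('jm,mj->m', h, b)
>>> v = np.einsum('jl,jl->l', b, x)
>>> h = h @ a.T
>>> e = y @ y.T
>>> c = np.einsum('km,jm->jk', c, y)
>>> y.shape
(5, 11)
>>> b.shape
(5, 5)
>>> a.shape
(13, 5)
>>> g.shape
(37, 19, 11)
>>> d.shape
(5,)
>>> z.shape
()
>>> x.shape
(5, 5)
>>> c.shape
(5, 13)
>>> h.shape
(5, 13)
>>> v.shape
(5,)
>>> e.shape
(5, 5)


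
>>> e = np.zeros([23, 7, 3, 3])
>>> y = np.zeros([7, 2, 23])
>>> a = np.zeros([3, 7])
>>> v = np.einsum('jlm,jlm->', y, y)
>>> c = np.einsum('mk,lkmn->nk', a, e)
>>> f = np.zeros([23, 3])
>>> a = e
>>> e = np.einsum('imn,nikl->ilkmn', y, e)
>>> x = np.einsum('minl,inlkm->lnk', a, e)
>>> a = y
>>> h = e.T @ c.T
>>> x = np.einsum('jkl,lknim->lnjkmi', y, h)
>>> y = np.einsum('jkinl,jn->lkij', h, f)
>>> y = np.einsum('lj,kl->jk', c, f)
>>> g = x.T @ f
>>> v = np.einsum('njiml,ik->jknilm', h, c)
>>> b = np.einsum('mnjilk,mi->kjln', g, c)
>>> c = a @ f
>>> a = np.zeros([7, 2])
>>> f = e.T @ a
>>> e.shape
(7, 3, 3, 2, 23)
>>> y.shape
(7, 23)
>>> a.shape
(7, 2)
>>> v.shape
(2, 7, 23, 3, 3, 3)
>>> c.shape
(7, 2, 3)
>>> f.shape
(23, 2, 3, 3, 2)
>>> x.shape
(23, 3, 7, 2, 3, 3)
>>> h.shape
(23, 2, 3, 3, 3)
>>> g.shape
(3, 3, 2, 7, 3, 3)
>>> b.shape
(3, 2, 3, 3)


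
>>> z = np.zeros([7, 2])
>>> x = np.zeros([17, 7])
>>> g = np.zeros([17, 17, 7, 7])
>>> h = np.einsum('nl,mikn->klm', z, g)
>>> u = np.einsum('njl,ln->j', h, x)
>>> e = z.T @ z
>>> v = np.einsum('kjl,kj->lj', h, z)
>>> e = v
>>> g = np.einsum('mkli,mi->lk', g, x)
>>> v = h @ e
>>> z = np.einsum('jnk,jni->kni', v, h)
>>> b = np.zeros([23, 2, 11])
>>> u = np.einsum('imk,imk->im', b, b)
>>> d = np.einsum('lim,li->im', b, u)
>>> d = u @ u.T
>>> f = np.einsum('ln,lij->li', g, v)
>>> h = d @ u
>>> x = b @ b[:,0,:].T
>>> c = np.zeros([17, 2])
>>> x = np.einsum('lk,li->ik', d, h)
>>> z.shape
(2, 2, 17)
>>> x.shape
(2, 23)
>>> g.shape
(7, 17)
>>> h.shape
(23, 2)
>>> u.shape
(23, 2)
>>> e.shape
(17, 2)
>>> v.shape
(7, 2, 2)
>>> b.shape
(23, 2, 11)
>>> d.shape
(23, 23)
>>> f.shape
(7, 2)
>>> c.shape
(17, 2)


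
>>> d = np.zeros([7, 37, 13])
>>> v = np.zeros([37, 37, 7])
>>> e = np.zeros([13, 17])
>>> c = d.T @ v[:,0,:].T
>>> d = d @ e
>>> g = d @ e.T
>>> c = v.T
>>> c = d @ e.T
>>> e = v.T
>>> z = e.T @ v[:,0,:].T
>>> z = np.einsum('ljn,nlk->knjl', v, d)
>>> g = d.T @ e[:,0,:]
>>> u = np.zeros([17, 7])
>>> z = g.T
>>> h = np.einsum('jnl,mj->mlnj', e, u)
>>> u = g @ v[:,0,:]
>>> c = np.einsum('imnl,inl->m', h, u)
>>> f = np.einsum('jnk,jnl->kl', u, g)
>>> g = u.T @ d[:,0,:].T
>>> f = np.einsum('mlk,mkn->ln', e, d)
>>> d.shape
(7, 37, 17)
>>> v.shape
(37, 37, 7)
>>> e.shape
(7, 37, 37)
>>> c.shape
(37,)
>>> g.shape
(7, 37, 7)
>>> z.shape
(37, 37, 17)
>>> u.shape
(17, 37, 7)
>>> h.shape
(17, 37, 37, 7)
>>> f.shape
(37, 17)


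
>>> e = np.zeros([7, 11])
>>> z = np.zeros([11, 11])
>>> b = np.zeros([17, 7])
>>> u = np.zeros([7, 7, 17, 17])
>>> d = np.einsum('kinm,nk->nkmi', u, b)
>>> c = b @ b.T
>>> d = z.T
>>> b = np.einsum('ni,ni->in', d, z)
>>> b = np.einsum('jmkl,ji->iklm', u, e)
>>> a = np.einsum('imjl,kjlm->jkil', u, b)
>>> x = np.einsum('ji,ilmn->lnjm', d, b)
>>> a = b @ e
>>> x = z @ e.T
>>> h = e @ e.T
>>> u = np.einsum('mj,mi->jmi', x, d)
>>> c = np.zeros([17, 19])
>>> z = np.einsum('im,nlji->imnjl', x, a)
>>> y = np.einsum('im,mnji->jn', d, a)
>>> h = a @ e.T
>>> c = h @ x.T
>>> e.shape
(7, 11)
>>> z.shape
(11, 7, 11, 17, 17)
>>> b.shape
(11, 17, 17, 7)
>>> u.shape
(7, 11, 11)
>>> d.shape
(11, 11)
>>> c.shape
(11, 17, 17, 11)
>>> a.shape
(11, 17, 17, 11)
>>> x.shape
(11, 7)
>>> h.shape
(11, 17, 17, 7)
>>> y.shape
(17, 17)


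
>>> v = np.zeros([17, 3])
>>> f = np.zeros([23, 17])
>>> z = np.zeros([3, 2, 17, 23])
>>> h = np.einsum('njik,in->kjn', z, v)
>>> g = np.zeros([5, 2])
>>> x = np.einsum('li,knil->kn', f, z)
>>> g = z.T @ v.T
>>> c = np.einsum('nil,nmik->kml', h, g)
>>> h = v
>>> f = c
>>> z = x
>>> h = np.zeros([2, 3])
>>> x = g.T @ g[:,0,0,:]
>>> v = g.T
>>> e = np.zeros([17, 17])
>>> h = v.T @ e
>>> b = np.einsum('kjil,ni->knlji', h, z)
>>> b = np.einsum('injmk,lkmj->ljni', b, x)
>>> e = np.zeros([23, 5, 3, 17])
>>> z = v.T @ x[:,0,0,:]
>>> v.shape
(17, 2, 17, 23)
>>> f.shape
(17, 17, 3)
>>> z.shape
(23, 17, 2, 17)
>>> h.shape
(23, 17, 2, 17)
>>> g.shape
(23, 17, 2, 17)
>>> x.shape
(17, 2, 17, 17)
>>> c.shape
(17, 17, 3)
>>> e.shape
(23, 5, 3, 17)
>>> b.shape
(17, 17, 3, 23)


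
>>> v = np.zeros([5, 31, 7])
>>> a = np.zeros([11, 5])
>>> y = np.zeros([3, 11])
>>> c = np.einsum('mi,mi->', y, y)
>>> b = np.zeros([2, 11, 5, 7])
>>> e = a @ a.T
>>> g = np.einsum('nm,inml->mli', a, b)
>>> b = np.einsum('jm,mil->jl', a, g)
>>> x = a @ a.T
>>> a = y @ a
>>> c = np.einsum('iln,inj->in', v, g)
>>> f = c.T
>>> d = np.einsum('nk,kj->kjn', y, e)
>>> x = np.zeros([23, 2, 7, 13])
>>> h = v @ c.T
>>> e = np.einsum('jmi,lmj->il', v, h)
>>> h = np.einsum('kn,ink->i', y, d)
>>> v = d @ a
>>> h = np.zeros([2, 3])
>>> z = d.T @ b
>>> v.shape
(11, 11, 5)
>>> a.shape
(3, 5)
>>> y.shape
(3, 11)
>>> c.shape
(5, 7)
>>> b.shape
(11, 2)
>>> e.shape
(7, 5)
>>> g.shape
(5, 7, 2)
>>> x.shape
(23, 2, 7, 13)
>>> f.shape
(7, 5)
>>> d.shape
(11, 11, 3)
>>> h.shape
(2, 3)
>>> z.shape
(3, 11, 2)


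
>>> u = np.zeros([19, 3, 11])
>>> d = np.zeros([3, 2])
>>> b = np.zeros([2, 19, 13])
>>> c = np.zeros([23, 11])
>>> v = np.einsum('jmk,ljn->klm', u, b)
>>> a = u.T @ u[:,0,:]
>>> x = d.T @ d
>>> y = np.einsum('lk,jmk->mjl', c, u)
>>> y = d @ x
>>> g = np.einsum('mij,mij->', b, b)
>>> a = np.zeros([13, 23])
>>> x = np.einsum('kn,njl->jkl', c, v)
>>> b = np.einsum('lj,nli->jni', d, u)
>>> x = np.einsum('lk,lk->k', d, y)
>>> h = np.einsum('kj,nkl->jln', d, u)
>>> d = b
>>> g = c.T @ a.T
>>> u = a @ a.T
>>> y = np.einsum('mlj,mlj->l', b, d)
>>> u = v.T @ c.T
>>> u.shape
(3, 2, 23)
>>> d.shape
(2, 19, 11)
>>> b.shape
(2, 19, 11)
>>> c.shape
(23, 11)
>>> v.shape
(11, 2, 3)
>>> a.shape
(13, 23)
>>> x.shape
(2,)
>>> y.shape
(19,)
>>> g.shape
(11, 13)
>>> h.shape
(2, 11, 19)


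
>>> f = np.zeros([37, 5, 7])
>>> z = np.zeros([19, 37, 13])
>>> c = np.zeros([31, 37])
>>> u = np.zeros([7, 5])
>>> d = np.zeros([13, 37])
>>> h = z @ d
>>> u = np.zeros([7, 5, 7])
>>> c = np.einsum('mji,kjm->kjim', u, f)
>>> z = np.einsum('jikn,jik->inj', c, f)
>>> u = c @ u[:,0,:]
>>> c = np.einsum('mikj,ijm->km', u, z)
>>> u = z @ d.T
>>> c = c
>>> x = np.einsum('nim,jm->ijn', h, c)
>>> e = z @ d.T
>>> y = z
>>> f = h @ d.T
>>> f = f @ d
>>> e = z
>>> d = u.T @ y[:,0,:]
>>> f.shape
(19, 37, 37)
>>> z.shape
(5, 7, 37)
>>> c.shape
(7, 37)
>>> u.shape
(5, 7, 13)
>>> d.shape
(13, 7, 37)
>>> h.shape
(19, 37, 37)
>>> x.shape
(37, 7, 19)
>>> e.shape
(5, 7, 37)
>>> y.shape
(5, 7, 37)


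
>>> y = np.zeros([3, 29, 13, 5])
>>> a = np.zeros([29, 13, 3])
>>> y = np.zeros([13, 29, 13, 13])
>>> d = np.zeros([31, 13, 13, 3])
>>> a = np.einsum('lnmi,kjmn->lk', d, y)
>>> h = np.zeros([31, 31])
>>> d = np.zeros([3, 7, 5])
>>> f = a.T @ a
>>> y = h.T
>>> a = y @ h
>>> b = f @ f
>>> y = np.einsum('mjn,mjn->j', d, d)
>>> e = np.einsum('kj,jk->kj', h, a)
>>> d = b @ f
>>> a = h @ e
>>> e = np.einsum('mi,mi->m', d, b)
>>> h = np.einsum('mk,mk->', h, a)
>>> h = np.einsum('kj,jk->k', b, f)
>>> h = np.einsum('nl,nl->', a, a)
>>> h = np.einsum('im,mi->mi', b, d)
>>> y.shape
(7,)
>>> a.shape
(31, 31)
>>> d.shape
(13, 13)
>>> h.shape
(13, 13)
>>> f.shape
(13, 13)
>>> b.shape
(13, 13)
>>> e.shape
(13,)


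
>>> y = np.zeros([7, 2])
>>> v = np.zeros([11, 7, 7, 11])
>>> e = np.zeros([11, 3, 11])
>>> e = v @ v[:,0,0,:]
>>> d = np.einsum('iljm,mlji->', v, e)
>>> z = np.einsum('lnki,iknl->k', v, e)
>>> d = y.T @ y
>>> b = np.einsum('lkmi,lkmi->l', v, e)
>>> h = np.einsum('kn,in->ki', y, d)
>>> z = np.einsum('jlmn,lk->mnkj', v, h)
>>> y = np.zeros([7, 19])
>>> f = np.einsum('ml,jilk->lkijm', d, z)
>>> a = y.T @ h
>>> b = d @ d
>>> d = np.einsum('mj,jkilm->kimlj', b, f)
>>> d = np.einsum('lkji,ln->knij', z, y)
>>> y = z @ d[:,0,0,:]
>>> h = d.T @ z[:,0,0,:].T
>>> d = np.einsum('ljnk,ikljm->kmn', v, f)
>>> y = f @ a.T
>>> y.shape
(2, 11, 11, 7, 19)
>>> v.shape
(11, 7, 7, 11)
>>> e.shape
(11, 7, 7, 11)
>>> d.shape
(11, 2, 7)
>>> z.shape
(7, 11, 2, 11)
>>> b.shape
(2, 2)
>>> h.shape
(2, 11, 19, 7)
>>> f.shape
(2, 11, 11, 7, 2)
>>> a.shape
(19, 2)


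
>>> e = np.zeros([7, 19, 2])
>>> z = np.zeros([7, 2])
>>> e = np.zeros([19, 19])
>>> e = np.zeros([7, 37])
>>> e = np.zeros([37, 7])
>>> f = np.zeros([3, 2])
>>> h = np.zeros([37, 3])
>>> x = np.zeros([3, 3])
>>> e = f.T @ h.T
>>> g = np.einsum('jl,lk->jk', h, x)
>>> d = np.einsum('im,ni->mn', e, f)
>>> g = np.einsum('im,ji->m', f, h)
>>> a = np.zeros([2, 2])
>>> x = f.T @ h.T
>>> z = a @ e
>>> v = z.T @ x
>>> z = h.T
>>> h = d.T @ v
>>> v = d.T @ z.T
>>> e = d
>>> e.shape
(37, 3)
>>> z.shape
(3, 37)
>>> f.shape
(3, 2)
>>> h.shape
(3, 37)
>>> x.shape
(2, 37)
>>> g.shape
(2,)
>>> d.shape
(37, 3)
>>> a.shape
(2, 2)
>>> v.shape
(3, 3)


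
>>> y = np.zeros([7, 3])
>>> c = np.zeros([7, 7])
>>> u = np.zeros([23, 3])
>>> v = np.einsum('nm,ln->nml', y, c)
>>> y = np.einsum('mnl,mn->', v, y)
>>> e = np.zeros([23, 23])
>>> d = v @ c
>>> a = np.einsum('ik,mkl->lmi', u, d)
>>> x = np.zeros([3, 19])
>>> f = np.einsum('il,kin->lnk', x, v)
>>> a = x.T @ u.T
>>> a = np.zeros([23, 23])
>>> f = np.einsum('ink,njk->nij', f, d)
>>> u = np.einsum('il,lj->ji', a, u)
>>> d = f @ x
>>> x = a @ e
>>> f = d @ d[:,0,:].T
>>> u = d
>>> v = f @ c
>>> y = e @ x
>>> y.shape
(23, 23)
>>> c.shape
(7, 7)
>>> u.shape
(7, 19, 19)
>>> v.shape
(7, 19, 7)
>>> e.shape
(23, 23)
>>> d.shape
(7, 19, 19)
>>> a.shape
(23, 23)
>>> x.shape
(23, 23)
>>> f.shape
(7, 19, 7)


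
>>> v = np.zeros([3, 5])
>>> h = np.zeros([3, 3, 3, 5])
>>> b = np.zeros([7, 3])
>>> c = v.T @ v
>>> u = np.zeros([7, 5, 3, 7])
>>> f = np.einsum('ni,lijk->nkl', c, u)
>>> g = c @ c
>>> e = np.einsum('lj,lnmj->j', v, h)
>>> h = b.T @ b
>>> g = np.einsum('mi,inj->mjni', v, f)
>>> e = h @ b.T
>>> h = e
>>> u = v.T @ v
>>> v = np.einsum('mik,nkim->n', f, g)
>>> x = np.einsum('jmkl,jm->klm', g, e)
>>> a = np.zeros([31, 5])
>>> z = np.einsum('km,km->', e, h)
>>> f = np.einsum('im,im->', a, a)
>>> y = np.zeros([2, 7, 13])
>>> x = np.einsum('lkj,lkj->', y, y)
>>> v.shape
(3,)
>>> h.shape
(3, 7)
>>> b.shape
(7, 3)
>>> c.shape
(5, 5)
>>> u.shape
(5, 5)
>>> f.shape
()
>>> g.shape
(3, 7, 7, 5)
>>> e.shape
(3, 7)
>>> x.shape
()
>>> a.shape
(31, 5)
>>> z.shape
()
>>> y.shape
(2, 7, 13)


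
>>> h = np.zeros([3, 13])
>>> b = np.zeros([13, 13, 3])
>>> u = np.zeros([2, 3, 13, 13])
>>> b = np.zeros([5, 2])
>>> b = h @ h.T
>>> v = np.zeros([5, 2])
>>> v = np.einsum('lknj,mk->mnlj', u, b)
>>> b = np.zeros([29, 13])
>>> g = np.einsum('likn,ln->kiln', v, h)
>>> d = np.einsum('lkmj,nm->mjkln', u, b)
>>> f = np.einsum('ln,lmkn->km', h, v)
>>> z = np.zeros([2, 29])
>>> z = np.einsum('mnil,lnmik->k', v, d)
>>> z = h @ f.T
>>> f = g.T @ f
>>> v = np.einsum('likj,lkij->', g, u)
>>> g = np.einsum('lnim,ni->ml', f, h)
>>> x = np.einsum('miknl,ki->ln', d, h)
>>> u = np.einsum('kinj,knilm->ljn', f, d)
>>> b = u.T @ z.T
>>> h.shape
(3, 13)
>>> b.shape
(13, 13, 3)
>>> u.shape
(2, 13, 13)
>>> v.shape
()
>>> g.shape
(13, 13)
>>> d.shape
(13, 13, 3, 2, 29)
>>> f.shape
(13, 3, 13, 13)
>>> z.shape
(3, 2)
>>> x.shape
(29, 2)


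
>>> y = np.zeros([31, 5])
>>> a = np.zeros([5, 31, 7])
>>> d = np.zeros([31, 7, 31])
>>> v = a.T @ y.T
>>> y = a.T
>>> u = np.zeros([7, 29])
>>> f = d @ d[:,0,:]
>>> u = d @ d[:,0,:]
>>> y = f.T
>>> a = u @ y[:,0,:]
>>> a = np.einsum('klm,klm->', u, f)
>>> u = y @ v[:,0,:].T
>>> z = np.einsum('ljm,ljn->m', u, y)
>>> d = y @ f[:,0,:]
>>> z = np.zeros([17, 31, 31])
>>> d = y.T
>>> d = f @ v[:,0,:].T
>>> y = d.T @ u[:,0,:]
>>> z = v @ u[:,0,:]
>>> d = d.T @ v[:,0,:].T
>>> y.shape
(7, 7, 7)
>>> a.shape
()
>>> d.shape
(7, 7, 7)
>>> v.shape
(7, 31, 31)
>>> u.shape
(31, 7, 7)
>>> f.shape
(31, 7, 31)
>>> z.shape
(7, 31, 7)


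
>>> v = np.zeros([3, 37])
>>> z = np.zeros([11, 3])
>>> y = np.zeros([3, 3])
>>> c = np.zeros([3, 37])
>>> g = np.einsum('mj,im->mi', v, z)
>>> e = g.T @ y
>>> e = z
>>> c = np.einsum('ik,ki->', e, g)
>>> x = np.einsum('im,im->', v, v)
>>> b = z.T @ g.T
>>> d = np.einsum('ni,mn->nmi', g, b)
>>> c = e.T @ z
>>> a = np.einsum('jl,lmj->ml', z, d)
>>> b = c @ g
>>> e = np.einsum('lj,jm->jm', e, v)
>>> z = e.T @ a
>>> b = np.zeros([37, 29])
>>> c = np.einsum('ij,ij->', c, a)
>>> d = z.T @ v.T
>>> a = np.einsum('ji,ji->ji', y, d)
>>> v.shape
(3, 37)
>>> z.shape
(37, 3)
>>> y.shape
(3, 3)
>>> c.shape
()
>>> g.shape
(3, 11)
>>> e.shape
(3, 37)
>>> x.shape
()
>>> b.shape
(37, 29)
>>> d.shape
(3, 3)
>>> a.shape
(3, 3)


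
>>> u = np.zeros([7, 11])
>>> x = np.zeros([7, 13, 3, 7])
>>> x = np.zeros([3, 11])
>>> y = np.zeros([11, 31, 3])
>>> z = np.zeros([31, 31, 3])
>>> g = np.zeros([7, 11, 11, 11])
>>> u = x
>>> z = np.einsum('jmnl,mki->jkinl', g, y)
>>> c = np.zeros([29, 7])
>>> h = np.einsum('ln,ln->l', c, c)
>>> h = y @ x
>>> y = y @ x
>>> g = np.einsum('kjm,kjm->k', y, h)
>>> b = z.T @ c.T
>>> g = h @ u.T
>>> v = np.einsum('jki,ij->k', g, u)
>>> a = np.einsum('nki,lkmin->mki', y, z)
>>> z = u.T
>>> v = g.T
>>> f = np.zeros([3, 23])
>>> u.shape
(3, 11)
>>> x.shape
(3, 11)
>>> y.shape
(11, 31, 11)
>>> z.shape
(11, 3)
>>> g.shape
(11, 31, 3)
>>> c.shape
(29, 7)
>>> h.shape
(11, 31, 11)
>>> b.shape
(11, 11, 3, 31, 29)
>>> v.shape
(3, 31, 11)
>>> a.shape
(3, 31, 11)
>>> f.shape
(3, 23)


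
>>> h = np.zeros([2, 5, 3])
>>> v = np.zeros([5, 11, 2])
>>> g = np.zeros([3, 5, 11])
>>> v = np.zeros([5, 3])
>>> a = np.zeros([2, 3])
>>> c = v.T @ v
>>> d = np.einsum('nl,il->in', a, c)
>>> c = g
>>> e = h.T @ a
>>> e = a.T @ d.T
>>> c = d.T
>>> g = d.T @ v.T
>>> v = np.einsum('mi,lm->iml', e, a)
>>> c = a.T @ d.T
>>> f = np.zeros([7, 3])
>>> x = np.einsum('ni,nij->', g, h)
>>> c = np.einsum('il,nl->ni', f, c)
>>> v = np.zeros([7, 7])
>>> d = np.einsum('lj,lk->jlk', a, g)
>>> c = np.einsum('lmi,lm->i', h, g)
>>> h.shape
(2, 5, 3)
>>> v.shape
(7, 7)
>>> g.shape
(2, 5)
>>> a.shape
(2, 3)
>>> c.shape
(3,)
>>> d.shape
(3, 2, 5)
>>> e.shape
(3, 3)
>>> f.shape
(7, 3)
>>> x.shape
()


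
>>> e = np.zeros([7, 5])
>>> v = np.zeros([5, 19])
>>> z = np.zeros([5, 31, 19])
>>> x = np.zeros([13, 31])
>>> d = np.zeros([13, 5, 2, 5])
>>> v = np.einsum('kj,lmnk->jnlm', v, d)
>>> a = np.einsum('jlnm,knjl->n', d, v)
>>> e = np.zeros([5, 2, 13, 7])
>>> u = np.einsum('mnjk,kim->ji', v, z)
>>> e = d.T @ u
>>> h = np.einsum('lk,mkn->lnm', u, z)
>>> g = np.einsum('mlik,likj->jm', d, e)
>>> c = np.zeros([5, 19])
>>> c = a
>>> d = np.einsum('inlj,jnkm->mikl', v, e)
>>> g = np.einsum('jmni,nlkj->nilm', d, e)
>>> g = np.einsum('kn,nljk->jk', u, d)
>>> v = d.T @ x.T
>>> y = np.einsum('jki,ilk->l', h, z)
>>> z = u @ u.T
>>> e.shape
(5, 2, 5, 31)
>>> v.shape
(13, 5, 19, 13)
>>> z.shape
(13, 13)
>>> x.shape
(13, 31)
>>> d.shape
(31, 19, 5, 13)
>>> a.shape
(2,)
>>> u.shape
(13, 31)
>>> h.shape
(13, 19, 5)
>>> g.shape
(5, 13)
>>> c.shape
(2,)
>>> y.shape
(31,)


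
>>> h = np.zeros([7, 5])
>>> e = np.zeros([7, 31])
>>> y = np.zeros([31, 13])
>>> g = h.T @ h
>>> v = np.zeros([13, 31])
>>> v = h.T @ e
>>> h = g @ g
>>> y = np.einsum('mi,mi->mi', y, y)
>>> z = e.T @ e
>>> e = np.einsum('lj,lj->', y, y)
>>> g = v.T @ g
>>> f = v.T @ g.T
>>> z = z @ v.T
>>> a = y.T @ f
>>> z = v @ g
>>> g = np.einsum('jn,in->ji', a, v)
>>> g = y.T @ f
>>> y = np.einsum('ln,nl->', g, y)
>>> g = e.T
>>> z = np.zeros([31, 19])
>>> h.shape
(5, 5)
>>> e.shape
()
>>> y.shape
()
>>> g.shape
()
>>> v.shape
(5, 31)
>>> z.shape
(31, 19)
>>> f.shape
(31, 31)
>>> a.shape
(13, 31)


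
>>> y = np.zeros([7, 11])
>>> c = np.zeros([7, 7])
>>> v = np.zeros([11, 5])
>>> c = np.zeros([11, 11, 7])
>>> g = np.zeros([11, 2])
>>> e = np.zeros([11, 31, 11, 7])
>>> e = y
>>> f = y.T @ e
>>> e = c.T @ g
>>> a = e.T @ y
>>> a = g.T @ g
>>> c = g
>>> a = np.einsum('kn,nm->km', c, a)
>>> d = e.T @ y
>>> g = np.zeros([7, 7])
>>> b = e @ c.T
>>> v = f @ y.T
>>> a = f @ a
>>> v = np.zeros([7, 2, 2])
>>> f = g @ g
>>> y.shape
(7, 11)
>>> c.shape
(11, 2)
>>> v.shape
(7, 2, 2)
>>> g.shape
(7, 7)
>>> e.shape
(7, 11, 2)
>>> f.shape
(7, 7)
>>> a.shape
(11, 2)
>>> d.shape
(2, 11, 11)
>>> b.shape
(7, 11, 11)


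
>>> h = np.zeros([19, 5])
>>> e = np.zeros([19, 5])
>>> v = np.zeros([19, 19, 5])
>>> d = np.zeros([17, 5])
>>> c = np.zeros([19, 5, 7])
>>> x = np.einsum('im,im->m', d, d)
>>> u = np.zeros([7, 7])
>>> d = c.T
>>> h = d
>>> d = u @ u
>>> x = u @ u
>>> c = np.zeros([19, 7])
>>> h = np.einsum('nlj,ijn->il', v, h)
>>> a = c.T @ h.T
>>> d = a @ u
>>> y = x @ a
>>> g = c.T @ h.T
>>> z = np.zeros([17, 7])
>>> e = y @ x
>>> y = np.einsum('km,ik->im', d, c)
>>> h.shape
(7, 19)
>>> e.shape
(7, 7)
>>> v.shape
(19, 19, 5)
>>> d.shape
(7, 7)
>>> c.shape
(19, 7)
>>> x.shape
(7, 7)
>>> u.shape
(7, 7)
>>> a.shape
(7, 7)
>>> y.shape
(19, 7)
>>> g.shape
(7, 7)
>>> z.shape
(17, 7)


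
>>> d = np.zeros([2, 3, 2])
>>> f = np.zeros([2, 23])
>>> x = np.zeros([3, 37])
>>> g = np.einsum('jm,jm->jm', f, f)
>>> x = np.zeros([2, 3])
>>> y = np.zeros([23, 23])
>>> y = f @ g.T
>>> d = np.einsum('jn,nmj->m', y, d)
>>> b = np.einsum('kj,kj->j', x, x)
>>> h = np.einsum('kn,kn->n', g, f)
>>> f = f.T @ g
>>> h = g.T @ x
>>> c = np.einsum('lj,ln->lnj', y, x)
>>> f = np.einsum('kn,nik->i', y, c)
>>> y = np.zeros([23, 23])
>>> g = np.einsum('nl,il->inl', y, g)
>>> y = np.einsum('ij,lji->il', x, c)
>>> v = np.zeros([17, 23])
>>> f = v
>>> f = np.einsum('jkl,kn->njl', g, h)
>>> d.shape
(3,)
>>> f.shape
(3, 2, 23)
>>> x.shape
(2, 3)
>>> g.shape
(2, 23, 23)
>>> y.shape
(2, 2)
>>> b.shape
(3,)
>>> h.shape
(23, 3)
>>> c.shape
(2, 3, 2)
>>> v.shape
(17, 23)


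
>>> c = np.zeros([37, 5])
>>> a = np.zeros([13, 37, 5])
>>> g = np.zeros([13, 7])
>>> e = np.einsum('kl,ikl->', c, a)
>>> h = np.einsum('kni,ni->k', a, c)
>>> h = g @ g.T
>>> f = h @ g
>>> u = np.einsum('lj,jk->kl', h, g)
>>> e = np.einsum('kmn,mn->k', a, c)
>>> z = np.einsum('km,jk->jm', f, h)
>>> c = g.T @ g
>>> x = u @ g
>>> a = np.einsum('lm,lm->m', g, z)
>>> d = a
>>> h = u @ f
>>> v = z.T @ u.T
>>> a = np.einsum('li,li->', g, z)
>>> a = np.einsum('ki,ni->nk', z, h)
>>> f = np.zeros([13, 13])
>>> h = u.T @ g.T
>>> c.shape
(7, 7)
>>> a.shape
(7, 13)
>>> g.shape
(13, 7)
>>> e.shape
(13,)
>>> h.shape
(13, 13)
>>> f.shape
(13, 13)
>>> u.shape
(7, 13)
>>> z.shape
(13, 7)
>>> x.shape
(7, 7)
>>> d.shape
(7,)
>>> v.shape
(7, 7)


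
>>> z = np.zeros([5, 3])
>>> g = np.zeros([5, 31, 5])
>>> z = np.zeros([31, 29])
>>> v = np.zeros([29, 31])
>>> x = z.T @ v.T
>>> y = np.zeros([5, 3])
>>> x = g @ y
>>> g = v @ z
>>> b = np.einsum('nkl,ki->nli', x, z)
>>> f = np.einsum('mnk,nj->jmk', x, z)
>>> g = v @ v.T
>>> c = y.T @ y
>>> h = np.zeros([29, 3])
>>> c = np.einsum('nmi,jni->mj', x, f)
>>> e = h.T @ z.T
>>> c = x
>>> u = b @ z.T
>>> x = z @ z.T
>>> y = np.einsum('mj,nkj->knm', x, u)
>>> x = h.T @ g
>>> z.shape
(31, 29)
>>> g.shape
(29, 29)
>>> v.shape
(29, 31)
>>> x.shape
(3, 29)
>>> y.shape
(3, 5, 31)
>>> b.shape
(5, 3, 29)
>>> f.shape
(29, 5, 3)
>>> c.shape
(5, 31, 3)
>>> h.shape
(29, 3)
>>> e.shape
(3, 31)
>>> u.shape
(5, 3, 31)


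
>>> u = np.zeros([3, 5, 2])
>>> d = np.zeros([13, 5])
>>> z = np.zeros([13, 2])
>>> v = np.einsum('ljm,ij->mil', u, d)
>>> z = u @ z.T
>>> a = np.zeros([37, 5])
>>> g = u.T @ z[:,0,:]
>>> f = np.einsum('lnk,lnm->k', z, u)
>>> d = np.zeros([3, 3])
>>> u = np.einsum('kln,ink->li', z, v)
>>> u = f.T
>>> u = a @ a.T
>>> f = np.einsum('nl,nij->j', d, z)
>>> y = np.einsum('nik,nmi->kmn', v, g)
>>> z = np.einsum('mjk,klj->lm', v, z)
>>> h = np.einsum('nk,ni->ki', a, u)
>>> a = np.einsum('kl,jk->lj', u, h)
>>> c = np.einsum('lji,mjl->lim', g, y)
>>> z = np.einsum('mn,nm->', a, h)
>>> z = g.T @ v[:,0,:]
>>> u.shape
(37, 37)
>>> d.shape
(3, 3)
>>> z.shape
(13, 5, 3)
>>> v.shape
(2, 13, 3)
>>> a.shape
(37, 5)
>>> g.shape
(2, 5, 13)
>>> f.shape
(13,)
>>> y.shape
(3, 5, 2)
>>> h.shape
(5, 37)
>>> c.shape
(2, 13, 3)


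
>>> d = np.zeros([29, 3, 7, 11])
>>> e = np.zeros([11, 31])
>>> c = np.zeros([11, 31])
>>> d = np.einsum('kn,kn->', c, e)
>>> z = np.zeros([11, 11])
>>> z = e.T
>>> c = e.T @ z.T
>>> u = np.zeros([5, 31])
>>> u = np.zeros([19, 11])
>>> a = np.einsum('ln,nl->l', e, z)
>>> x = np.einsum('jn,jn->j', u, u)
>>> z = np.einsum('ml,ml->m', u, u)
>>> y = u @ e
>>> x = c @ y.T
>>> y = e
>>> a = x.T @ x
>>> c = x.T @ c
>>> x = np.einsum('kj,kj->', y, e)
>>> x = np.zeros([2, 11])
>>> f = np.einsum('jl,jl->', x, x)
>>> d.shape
()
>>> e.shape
(11, 31)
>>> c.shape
(19, 31)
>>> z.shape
(19,)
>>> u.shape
(19, 11)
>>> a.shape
(19, 19)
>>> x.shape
(2, 11)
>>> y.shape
(11, 31)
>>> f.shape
()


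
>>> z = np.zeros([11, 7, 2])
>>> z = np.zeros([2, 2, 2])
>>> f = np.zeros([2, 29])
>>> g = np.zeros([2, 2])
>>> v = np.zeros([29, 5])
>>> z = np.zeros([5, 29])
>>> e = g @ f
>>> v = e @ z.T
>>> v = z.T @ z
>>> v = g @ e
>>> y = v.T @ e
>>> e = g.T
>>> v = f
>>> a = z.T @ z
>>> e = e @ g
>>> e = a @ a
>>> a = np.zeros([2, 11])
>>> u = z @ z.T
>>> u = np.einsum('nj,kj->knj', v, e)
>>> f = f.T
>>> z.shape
(5, 29)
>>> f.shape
(29, 2)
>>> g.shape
(2, 2)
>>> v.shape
(2, 29)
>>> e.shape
(29, 29)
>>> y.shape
(29, 29)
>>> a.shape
(2, 11)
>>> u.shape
(29, 2, 29)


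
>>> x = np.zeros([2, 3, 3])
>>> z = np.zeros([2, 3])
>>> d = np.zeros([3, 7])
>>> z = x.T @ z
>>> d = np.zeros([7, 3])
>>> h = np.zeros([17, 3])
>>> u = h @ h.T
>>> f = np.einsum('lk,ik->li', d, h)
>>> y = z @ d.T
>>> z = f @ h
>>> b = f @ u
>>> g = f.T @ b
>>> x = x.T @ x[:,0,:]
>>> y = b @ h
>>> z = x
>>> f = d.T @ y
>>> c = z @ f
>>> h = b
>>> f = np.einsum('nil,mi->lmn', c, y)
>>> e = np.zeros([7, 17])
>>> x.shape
(3, 3, 3)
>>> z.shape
(3, 3, 3)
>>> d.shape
(7, 3)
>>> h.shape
(7, 17)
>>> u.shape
(17, 17)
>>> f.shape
(3, 7, 3)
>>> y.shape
(7, 3)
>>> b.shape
(7, 17)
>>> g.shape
(17, 17)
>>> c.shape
(3, 3, 3)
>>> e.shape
(7, 17)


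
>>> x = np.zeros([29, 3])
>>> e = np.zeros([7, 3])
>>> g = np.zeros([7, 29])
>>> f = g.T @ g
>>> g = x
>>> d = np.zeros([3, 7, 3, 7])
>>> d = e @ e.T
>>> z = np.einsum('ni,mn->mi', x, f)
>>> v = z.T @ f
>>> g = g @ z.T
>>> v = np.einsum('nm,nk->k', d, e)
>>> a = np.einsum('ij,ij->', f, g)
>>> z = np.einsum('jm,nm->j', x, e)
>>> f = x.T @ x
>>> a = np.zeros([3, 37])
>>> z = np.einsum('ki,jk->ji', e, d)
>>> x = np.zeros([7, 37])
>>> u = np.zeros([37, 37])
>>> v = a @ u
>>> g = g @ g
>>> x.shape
(7, 37)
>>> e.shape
(7, 3)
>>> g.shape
(29, 29)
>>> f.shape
(3, 3)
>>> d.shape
(7, 7)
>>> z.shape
(7, 3)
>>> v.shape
(3, 37)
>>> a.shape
(3, 37)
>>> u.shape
(37, 37)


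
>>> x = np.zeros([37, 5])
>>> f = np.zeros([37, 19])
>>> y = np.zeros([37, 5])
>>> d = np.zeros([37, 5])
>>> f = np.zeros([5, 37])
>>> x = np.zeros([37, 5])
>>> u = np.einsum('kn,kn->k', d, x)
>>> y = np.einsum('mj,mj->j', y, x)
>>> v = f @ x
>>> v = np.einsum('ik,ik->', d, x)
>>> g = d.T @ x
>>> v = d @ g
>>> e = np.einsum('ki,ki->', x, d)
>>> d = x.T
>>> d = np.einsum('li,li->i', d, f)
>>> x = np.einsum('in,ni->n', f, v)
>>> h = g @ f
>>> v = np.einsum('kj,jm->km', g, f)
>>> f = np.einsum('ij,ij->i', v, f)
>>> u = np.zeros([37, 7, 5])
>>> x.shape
(37,)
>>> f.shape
(5,)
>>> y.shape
(5,)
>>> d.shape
(37,)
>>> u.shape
(37, 7, 5)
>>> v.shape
(5, 37)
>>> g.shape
(5, 5)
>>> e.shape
()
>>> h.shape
(5, 37)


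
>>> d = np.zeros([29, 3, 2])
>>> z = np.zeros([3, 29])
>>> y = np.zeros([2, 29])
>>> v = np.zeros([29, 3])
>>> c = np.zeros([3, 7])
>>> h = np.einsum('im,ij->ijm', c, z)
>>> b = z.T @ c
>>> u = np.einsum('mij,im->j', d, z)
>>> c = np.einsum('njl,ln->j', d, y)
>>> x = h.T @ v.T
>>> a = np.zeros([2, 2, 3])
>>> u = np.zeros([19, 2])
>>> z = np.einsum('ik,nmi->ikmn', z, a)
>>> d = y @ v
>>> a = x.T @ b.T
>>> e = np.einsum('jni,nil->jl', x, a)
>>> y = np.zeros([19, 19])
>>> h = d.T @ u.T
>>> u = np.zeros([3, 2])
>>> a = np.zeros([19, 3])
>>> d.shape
(2, 3)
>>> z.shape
(3, 29, 2, 2)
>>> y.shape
(19, 19)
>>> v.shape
(29, 3)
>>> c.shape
(3,)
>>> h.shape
(3, 19)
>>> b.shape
(29, 7)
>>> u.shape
(3, 2)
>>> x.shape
(7, 29, 29)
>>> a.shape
(19, 3)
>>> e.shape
(7, 29)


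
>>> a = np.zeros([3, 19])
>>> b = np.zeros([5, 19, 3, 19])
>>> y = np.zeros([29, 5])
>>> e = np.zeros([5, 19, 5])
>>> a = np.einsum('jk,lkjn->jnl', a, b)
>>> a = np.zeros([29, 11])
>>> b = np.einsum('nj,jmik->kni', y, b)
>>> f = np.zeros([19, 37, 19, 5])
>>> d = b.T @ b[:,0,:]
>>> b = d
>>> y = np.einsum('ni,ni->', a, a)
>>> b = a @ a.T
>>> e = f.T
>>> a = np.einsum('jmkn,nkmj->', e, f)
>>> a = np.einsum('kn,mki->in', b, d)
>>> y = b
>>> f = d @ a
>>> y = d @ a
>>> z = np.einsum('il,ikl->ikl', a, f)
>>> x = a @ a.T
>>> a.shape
(3, 29)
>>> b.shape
(29, 29)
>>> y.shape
(3, 29, 29)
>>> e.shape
(5, 19, 37, 19)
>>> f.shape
(3, 29, 29)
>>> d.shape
(3, 29, 3)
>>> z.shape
(3, 29, 29)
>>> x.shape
(3, 3)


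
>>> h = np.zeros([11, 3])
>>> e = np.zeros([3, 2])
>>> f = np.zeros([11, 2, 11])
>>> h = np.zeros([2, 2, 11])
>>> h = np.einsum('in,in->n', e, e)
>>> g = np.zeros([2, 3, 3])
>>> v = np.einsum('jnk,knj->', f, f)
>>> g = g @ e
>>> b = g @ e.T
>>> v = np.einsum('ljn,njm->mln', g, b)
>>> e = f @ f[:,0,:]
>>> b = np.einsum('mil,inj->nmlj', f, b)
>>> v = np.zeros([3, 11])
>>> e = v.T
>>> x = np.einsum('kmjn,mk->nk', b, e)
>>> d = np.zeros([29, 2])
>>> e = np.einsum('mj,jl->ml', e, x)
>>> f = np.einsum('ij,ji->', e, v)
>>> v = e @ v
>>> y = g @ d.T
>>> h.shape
(2,)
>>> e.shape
(11, 3)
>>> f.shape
()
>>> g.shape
(2, 3, 2)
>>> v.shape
(11, 11)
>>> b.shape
(3, 11, 11, 3)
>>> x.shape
(3, 3)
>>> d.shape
(29, 2)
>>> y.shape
(2, 3, 29)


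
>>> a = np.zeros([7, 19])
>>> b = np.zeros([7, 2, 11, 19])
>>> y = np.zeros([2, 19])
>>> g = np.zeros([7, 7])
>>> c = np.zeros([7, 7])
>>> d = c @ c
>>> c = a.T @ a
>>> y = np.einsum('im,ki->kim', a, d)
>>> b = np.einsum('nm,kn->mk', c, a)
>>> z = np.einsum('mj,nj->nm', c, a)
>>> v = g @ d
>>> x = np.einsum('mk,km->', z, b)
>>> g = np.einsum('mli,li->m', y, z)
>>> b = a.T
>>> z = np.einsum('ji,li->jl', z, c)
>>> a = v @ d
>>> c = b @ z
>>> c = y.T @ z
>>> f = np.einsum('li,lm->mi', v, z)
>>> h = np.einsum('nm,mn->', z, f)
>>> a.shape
(7, 7)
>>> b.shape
(19, 7)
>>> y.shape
(7, 7, 19)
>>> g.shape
(7,)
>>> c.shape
(19, 7, 19)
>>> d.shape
(7, 7)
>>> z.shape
(7, 19)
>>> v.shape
(7, 7)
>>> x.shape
()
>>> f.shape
(19, 7)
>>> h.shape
()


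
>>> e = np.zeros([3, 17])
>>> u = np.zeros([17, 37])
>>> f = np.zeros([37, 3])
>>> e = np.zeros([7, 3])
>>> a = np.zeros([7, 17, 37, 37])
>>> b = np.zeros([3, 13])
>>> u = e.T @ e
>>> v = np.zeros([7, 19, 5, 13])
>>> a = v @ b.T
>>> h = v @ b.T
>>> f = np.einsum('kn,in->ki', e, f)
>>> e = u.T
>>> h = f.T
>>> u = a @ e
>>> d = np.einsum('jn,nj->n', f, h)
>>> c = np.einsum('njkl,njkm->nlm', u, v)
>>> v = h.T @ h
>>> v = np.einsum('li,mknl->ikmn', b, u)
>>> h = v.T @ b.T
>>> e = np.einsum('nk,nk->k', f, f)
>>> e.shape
(37,)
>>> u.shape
(7, 19, 5, 3)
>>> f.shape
(7, 37)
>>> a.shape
(7, 19, 5, 3)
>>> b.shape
(3, 13)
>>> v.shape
(13, 19, 7, 5)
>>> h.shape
(5, 7, 19, 3)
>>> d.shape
(37,)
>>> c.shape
(7, 3, 13)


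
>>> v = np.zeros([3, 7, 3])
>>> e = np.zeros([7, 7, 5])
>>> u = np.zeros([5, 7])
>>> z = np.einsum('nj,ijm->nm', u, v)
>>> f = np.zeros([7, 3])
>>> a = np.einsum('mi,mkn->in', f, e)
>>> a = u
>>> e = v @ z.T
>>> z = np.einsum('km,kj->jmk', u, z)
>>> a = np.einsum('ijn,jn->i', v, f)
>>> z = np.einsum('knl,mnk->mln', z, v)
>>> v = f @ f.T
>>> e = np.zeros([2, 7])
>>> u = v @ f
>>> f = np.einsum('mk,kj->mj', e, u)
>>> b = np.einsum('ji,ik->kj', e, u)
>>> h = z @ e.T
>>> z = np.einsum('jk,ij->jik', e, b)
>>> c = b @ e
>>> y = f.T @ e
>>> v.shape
(7, 7)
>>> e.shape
(2, 7)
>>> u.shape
(7, 3)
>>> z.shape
(2, 3, 7)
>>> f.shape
(2, 3)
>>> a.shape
(3,)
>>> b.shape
(3, 2)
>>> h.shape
(3, 5, 2)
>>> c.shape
(3, 7)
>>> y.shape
(3, 7)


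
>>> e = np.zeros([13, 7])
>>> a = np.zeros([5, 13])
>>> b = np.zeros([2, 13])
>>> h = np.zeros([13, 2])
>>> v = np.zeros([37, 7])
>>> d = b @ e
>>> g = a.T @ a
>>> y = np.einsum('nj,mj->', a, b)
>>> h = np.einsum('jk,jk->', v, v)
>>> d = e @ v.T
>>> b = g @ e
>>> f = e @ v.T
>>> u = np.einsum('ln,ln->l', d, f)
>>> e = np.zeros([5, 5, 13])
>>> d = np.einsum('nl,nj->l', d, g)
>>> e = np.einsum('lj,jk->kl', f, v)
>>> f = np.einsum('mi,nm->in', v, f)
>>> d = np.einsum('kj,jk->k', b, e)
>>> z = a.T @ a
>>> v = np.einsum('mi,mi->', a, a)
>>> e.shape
(7, 13)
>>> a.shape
(5, 13)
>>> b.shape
(13, 7)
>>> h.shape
()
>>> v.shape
()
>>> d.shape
(13,)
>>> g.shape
(13, 13)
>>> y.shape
()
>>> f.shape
(7, 13)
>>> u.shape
(13,)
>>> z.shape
(13, 13)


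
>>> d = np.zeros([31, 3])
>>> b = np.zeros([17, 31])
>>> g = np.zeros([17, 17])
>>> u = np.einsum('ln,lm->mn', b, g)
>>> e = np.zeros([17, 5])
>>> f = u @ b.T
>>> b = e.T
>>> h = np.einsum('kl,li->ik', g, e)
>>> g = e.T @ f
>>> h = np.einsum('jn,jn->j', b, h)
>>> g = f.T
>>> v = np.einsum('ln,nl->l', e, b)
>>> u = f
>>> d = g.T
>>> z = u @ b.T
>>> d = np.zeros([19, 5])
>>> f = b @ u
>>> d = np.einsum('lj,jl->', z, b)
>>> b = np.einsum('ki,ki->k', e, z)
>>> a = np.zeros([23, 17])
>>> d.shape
()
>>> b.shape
(17,)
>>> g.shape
(17, 17)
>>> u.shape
(17, 17)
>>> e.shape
(17, 5)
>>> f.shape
(5, 17)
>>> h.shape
(5,)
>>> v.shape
(17,)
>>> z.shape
(17, 5)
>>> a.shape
(23, 17)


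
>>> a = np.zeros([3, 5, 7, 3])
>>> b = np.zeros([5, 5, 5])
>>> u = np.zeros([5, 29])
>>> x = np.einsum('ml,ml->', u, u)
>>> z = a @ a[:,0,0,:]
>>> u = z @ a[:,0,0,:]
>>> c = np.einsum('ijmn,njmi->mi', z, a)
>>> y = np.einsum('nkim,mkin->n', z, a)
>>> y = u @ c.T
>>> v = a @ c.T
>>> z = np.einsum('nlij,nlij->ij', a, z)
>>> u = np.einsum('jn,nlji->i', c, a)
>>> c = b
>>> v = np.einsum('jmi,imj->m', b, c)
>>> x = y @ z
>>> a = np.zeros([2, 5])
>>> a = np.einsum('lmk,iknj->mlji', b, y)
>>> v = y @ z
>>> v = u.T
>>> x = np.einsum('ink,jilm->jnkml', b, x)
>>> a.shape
(5, 5, 7, 3)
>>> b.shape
(5, 5, 5)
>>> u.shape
(3,)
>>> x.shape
(3, 5, 5, 3, 7)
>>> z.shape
(7, 3)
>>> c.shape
(5, 5, 5)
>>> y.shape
(3, 5, 7, 7)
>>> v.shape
(3,)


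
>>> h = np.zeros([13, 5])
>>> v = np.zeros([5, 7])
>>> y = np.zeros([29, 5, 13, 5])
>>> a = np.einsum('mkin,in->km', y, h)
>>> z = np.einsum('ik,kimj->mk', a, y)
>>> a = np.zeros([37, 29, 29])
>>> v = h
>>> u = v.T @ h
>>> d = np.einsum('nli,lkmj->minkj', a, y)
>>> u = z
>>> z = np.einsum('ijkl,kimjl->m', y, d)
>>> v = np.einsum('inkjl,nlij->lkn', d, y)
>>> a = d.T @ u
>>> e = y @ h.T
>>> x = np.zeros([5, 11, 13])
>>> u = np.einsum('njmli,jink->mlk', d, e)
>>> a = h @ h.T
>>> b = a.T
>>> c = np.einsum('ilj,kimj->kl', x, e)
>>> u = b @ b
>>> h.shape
(13, 5)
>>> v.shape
(5, 37, 29)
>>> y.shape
(29, 5, 13, 5)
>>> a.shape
(13, 13)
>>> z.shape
(37,)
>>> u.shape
(13, 13)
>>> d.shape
(13, 29, 37, 5, 5)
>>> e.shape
(29, 5, 13, 13)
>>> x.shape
(5, 11, 13)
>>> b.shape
(13, 13)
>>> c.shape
(29, 11)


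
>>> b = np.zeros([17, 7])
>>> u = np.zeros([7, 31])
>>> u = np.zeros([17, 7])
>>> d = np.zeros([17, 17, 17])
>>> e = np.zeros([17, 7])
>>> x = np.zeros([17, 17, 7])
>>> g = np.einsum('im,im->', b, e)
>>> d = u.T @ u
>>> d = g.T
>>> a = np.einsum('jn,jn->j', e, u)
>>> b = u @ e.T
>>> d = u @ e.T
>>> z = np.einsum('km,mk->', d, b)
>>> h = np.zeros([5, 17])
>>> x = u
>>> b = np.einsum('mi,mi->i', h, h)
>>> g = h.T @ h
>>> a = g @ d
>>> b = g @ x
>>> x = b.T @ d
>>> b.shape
(17, 7)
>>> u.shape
(17, 7)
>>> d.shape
(17, 17)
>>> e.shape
(17, 7)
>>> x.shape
(7, 17)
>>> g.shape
(17, 17)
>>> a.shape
(17, 17)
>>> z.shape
()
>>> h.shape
(5, 17)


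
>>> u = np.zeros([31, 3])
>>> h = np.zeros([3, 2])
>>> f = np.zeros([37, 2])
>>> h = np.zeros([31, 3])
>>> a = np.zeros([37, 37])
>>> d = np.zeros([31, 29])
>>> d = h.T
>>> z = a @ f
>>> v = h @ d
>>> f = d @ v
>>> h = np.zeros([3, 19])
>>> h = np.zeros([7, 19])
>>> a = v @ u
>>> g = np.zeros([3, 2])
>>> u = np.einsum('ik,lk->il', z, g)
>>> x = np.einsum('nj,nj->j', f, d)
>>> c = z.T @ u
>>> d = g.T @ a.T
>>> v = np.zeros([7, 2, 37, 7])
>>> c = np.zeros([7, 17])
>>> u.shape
(37, 3)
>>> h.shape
(7, 19)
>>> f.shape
(3, 31)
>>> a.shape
(31, 3)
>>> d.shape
(2, 31)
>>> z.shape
(37, 2)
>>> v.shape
(7, 2, 37, 7)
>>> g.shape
(3, 2)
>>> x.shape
(31,)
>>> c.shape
(7, 17)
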